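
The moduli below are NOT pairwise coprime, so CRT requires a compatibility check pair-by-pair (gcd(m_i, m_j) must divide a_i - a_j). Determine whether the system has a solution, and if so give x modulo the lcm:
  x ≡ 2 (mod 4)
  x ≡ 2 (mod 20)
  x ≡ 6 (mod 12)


Moduli 4, 20, 12 are not pairwise coprime, so CRT works modulo lcm(m_i) when all pairwise compatibility conditions hold.
Pairwise compatibility: gcd(m_i, m_j) must divide a_i - a_j for every pair.
Merge one congruence at a time:
  Start: x ≡ 2 (mod 4).
  Combine with x ≡ 2 (mod 20): gcd(4, 20) = 4; 2 - 2 = 0, which IS divisible by 4, so compatible.
    Write x = 2 + 4·t and substitute into x ≡ 2 (mod 20): 4·t ≡ 2 − 2 = 0 (mod 20).
    Divide the congruence (and modulus) by g = 4: 1·t ≡ 0 (mod 5).
    So t ≡ 0 (mod 5).
    Then x = 2 + 4·0 = 2, valid modulo lcm(4, 20) = 20: x ≡ 2 (mod 20).
  Combine with x ≡ 6 (mod 12): gcd(20, 12) = 4; 6 - 2 = 4, which IS divisible by 4, so compatible.
    Write x = 2 + 20·t and substitute into x ≡ 6 (mod 12): 20·t ≡ 6 − 2 = 4 (mod 12).
    Divide the congruence (and modulus) by g = 4: 5·t ≡ 1 (mod 3).
    Reduce coefficients mod 3: 2·t ≡ 1 (mod 3).
    The inverse of 2 mod 3 is 2 (since 2·2 = 4 = 1·3 + 1), so t ≡ 2·1 = 2 ≡ 2 (mod 3).
    Then x = 2 + 20·2 = 42, valid modulo lcm(20, 12) = 60: x ≡ 42 (mod 60).
Verify: 42 mod 4 = 2, 42 mod 20 = 2, 42 mod 12 = 6.

x ≡ 42 (mod 60).


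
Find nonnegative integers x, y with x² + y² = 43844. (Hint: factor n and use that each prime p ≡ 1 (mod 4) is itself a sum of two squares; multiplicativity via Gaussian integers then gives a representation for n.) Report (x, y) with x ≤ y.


Step 1: Factor n = 43844 = 2^2 · 97 · 113.
Step 2: Check the mod-4 condition on each prime factor: 2 = 2 (special); 97 ≡ 1 (mod 4), exponent 1; 113 ≡ 1 (mod 4), exponent 1.
All primes ≡ 3 (mod 4) appear to even exponent (or don't appear), so by the two-squares theorem n IS expressible as a sum of two squares.
Step 3: Build a representation. Group n = k² · m with k = 2 and m = 97 · 113 = 10961 (a product of primes ≡ 1 (mod 4)); a representation of m scales to one of n via (k·x)² + (k·y)² = k²(x² + y²). Each prime p ≡ 1 (mod 4) is itself a sum of two squares; find a² by testing p − a² for a perfect square:
  97: 97 − 1² = 96, 97 − 2² = 93, 97 − 3² = 88, 97 − 4² = 81 = 9² ⇒ 97 = 4² + 9².
  113: 113 − 1² = 112, 113 − 2² = 109, 113 − 3² = 104, 113 − 4² = 97, 113 − 5² = 88, 113 − 6² = 77, 113 − 7² = 64 = 8² ⇒ 113 = 7² + 8².
  Combine using the Brahmagupta–Fibonacci identity (a² + b²)(c² + d²) = (ac − bd)² + (ad + bc)² = (ac + bd)² + (ad − bc)²:
  97 · 113 = 10961: from (4² + 9²)(7² + 8²), take (4·7 − 9·8, 4·8 + 9·7) = (28 − 72, 32 + 63) = (-44, 95); dropping signs (only squares matter) gives (44, 95); check 44² + 95² = 1936 + 9025 = 10961 ✓.
  Scale by k = 2: (2·44, 2·95) = (88, 190).
Step 4: Order so x ≤ y and verify: 88² + 190² = 7744 + 36100 = 43844 = n. ✓

n = 43844 = 88² + 190² (one valid representation with x ≤ y).


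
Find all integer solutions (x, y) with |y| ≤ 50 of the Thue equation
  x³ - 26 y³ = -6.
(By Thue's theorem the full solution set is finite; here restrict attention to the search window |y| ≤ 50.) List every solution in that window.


The equation is x³ - 26y³ = -6. For fixed y, x³ = 26·y³ − 6, so a solution requires the RHS to be a perfect cube.
Strategy: iterate y from -50 to 50, compute RHS = 26·y³ − 6, and check whether it is a (positive or negative) perfect cube.
Check small values of y:
  y = 0: RHS = -6 is not a perfect cube.
  y = 1: RHS = 20 is not a perfect cube.
  y = -1: RHS = -32 is not a perfect cube.
  y = 2: RHS = 202 is not a perfect cube.
  y = -2: RHS = -214 is not a perfect cube.
  y = 3: RHS = 696 is not a perfect cube.
  y = -3: RHS = -708 is not a perfect cube.
Continuing the search up to |y| = 50 finds no solutions either.
No (x, y) in the scanned range satisfies the equation.

No integer solutions with |y| ≤ 50.


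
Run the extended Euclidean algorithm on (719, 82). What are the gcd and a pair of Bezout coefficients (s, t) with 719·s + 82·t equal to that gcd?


Euclidean algorithm on (719, 82) — divide until remainder is 0:
  719 = 8 · 82 + 63
  82 = 1 · 63 + 19
  63 = 3 · 19 + 6
  19 = 3 · 6 + 1
  6 = 6 · 1 + 0
gcd(719, 82) = 1.
Track Bezout coefficients alongside the remainders: start with r₀ = 719 = a·1 + b·0 (s = 1, t = 0) and r₁ = 82 = a·0 + b·1 (s = 0, t = 1); each new remainder r_{k+1} = r_{k-1} − q_k·r_k inherits s_{k+1} = s_{k-1} − q_k·s_k, t_{k+1} = t_{k-1} − q_k·t_k, so r_k = a·s_k + b·t_k at every step:
  q = 8: r = 63, s = 1 − 8·0 = 1, t = 0 − 8·1 = -8  (check: 719·1 + 82·(-8) = 63)
  q = 1: r = 19, s = 0 − 1·1 = -1, t = 1 − 1·(-8) = 9  (check: 719·(-1) + 82·9 = 19)
  q = 3: r = 6, s = 1 − 3·(-1) = 4, t = -8 − 3·9 = -35  (check: 719·4 + 82·(-35) = 6)
  q = 3: r = 1, s = -1 − 3·4 = -13, t = 9 − 3·(-35) = 114  (check: 719·(-13) + 82·114 = 1)
The row with r = 1 (the gcd) gives the Bezout coefficients s = -13, t = 114.
Result: 719 · (-13) + 82 · (114) = 1.

gcd(719, 82) = 1; s = -13, t = 114 (check: 719·(-13) + 82·114 = 1).


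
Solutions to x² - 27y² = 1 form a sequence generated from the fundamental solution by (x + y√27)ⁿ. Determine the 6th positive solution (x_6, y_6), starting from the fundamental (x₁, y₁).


Step 1: Find the fundamental solution (x₁, y₁) of x² - 27y² = 1.
  Expand √27 as a continued fraction. a₀ = ⌊√27⌋ = 5; iterate m_{k+1} = d_k·a_k − m_k, d_{k+1} = (27 − m_{k+1}²)/d_k, a_{k+1} = ⌊(a₀ + m_{k+1})/d_{k+1}⌋ (starting m₀ = 0, d₀ = 1), with convergents p_k = a_k·p_{k-1} + p_{k-2}, q_k = a_k·q_{k-1} + q_{k-2} (p₋₁ = 1, q₋₁ = 0):
  k = 0: a₀ = 5; p₀/q₀ = 5/1; p₀² − 27·q₀² = 25 − 27 = -2.
  k = 1: m = 5, d = 2, a = ⌊(5 + 5)/2⌋ = 5; p/q = (5·5 + 1)/(5·1 + 0) = 26/5; p² − 27·q² = 676 − 675 = 1.
  The first convergent with p² − 27·q² = 1 gives the fundamental solution (x₁, y₁) = (26, 5).
Step 2: Apply the recurrence (x_{n+1}, y_{n+1}) = (x₁x_n + 27y₁y_n, x₁y_n + y₁x_n) repeatedly.
  From (x_1, y_1) = (26, 5): x_2 = 26·26 + 27·5·5 = 1351; y_2 = 26·5 + 5·26 = 260.
  From (x_2, y_2) = (1351, 260): x_3 = 26·1351 + 27·5·260 = 70226; y_3 = 26·260 + 5·1351 = 13515.
  From (x_3, y_3) = (70226, 13515): x_4 = 26·70226 + 27·5·13515 = 3650401; y_4 = 26·13515 + 5·70226 = 702520.
  From (x_4, y_4) = (3650401, 702520): x_5 = 26·3650401 + 27·5·702520 = 189750626; y_5 = 26·702520 + 5·3650401 = 36517525.
  From (x_5, y_5) = (189750626, 36517525): x_6 = 26·189750626 + 27·5·36517525 = 9863382151; y_6 = 26·36517525 + 5·189750626 = 1898208780.
Step 3: Verify x_6² - 27·y_6² = 97286307456665386801 - 97286307456665386800 = 1 (should be 1). ✓

(x_1, y_1) = (26, 5); (x_6, y_6) = (9863382151, 1898208780).


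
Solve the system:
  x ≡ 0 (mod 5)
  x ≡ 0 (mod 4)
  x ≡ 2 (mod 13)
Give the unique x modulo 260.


Moduli 5, 4, 13 are pairwise coprime; by CRT there is a unique solution modulo M = 5 · 4 · 13 = 260.
Solve pairwise, accumulating the modulus:
  Start with x ≡ 0 (mod 5).
  Combine with x ≡ 0 (mod 4): since gcd(5, 4) = 1, we get a unique residue mod 20.
    Write x = 0 + 5·t and substitute into x ≡ 0 (mod 4): 5·t ≡ 0 − 0 = 0 (mod 4).
    Reduce coefficients mod 4: 1·t ≡ 0 (mod 4).
    So t ≡ 0 (mod 4).
    Then x = 0 + 5·0 = 0, valid modulo lcm(5, 4) = 20: x ≡ 0 (mod 20).
  Combine with x ≡ 2 (mod 13): since gcd(20, 13) = 1, we get a unique residue mod 260.
    Write x = 0 + 20·t and substitute into x ≡ 2 (mod 13): 20·t ≡ 2 − 0 = 2 (mod 13).
    Reduce coefficients mod 13: 7·t ≡ 2 (mod 13).
    The inverse of 7 mod 13 is 2 (since 7·2 = 14 = 1·13 + 1), so t ≡ 2·2 = 4 ≡ 4 (mod 13).
    Then x = 0 + 20·4 = 80, valid modulo lcm(20, 13) = 260: x ≡ 80 (mod 260).
Verify: 80 mod 5 = 0 ✓, 80 mod 4 = 0 ✓, 80 mod 13 = 2 ✓.

x ≡ 80 (mod 260).


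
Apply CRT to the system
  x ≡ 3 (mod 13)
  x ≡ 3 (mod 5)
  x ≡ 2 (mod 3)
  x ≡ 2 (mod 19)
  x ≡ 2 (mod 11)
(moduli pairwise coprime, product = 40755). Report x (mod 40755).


Product of moduli M = 13 · 5 · 3 · 19 · 11 = 40755.
Merge one congruence at a time:
  Start: x ≡ 3 (mod 13).
  Combine with x ≡ 3 (mod 5); new modulus lcm = 65.
    Write x = 3 + 13·t and substitute into x ≡ 3 (mod 5): 13·t ≡ 3 − 3 = 0 (mod 5).
    Reduce coefficients mod 5: 3·t ≡ 0 (mod 5).
    The inverse of 3 mod 5 is 2 (since 3·2 = 6 = 1·5 + 1), so t ≡ 2·0 = 0 ≡ 0 (mod 5).
    Then x = 3 + 13·0 = 3, valid modulo lcm(13, 5) = 65: x ≡ 3 (mod 65).
  Combine with x ≡ 2 (mod 3); new modulus lcm = 195.
    Write x = 3 + 65·t and substitute into x ≡ 2 (mod 3): 65·t ≡ 2 − 3 = -1 (mod 3).
    Reduce coefficients mod 3: 2·t ≡ 2 (mod 3).
    The inverse of 2 mod 3 is 2 (since 2·2 = 4 = 1·3 + 1), so t ≡ 2·2 = 4 ≡ 1 (mod 3).
    Then x = 3 + 65·1 = 68, valid modulo lcm(65, 3) = 195: x ≡ 68 (mod 195).
  Combine with x ≡ 2 (mod 19); new modulus lcm = 3705.
    Write x = 68 + 195·t and substitute into x ≡ 2 (mod 19): 195·t ≡ 2 − 68 = -66 (mod 19).
    Reduce coefficients mod 19: 5·t ≡ 10 (mod 19).
    The inverse of 5 mod 19 is 4 (since 5·4 = 20 = 1·19 + 1), so t ≡ 4·10 = 40 ≡ 2 (mod 19).
    Then x = 68 + 195·2 = 458, valid modulo lcm(195, 19) = 3705: x ≡ 458 (mod 3705).
  Combine with x ≡ 2 (mod 11); new modulus lcm = 40755.
    Write x = 458 + 3705·t and substitute into x ≡ 2 (mod 11): 3705·t ≡ 2 − 458 = -456 (mod 11).
    Reduce coefficients mod 11: 9·t ≡ 6 (mod 11).
    The inverse of 9 mod 11 is 5 (since 9·5 = 45 = 4·11 + 1), so t ≡ 5·6 = 30 ≡ 8 (mod 11).
    Then x = 458 + 3705·8 = 30098, valid modulo lcm(3705, 11) = 40755: x ≡ 30098 (mod 40755).
Verify against each original: 30098 mod 13 = 3, 30098 mod 5 = 3, 30098 mod 3 = 2, 30098 mod 19 = 2, 30098 mod 11 = 2.

x ≡ 30098 (mod 40755).


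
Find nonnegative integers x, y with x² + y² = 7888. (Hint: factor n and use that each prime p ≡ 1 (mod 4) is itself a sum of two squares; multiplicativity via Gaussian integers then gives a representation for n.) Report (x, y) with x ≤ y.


Step 1: Factor n = 7888 = 2^4 · 17 · 29.
Step 2: Check the mod-4 condition on each prime factor: 2 = 2 (special); 17 ≡ 1 (mod 4), exponent 1; 29 ≡ 1 (mod 4), exponent 1.
All primes ≡ 3 (mod 4) appear to even exponent (or don't appear), so by the two-squares theorem n IS expressible as a sum of two squares.
Step 3: Build a representation. Group n = k² · m with k = 4 and m = 17 · 29 = 493 (a product of primes ≡ 1 (mod 4)); a representation of m scales to one of n via (k·x)² + (k·y)² = k²(x² + y²). Each prime p ≡ 1 (mod 4) is itself a sum of two squares; find a² by testing p − a² for a perfect square:
  17: 17 − 1² = 16 = 4² ⇒ 17 = 1² + 4².
  29: 29 − 1² = 28, 29 − 2² = 25 = 5² ⇒ 29 = 2² + 5².
  Combine using the Brahmagupta–Fibonacci identity (a² + b²)(c² + d²) = (ac − bd)² + (ad + bc)² = (ac + bd)² + (ad − bc)²:
  17 · 29 = 493: from (1² + 4²)(2² + 5²), take (1·2 − 4·5, 1·5 + 4·2) = (2 − 20, 5 + 8) = (-18, 13); dropping signs (only squares matter) gives (18, 13); check 18² + 13² = 324 + 169 = 493 ✓.
  Scale by k = 4: (4·18, 4·13) = (72, 52).
Step 4: Order so x ≤ y and verify: 52² + 72² = 2704 + 5184 = 7888 = n. ✓

n = 7888 = 52² + 72² (one valid representation with x ≤ y).


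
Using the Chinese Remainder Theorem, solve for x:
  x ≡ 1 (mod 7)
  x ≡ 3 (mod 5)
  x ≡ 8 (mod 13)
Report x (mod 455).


Moduli 7, 5, 13 are pairwise coprime; by CRT there is a unique solution modulo M = 7 · 5 · 13 = 455.
Solve pairwise, accumulating the modulus:
  Start with x ≡ 1 (mod 7).
  Combine with x ≡ 3 (mod 5): since gcd(7, 5) = 1, we get a unique residue mod 35.
    Write x = 1 + 7·t and substitute into x ≡ 3 (mod 5): 7·t ≡ 3 − 1 = 2 (mod 5).
    Reduce coefficients mod 5: 2·t ≡ 2 (mod 5).
    The inverse of 2 mod 5 is 3 (since 2·3 = 6 = 1·5 + 1), so t ≡ 3·2 = 6 ≡ 1 (mod 5).
    Then x = 1 + 7·1 = 8, valid modulo lcm(7, 5) = 35: x ≡ 8 (mod 35).
  Combine with x ≡ 8 (mod 13): since gcd(35, 13) = 1, we get a unique residue mod 455.
    Write x = 8 + 35·t and substitute into x ≡ 8 (mod 13): 35·t ≡ 8 − 8 = 0 (mod 13).
    Reduce coefficients mod 13: 9·t ≡ 0 (mod 13).
    The inverse of 9 mod 13 is 3 (since 9·3 = 27 = 2·13 + 1), so t ≡ 3·0 = 0 ≡ 0 (mod 13).
    Then x = 8 + 35·0 = 8, valid modulo lcm(35, 13) = 455: x ≡ 8 (mod 455).
Verify: 8 mod 7 = 1 ✓, 8 mod 5 = 3 ✓, 8 mod 13 = 8 ✓.

x ≡ 8 (mod 455).


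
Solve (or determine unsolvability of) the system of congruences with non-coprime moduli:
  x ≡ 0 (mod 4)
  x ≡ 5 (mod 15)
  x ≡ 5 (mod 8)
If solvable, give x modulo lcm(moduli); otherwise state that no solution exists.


Moduli 4, 15, 8 are not pairwise coprime, so CRT works modulo lcm(m_i) when all pairwise compatibility conditions hold.
Pairwise compatibility: gcd(m_i, m_j) must divide a_i - a_j for every pair.
Merge one congruence at a time:
  Start: x ≡ 0 (mod 4).
  Combine with x ≡ 5 (mod 15): gcd(4, 15) = 1; 5 - 0 = 5, which IS divisible by 1, so compatible.
    Write x = 0 + 4·t and substitute into x ≡ 5 (mod 15): 4·t ≡ 5 − 0 = 5 (mod 15).
    The inverse of 4 mod 15 is 4 (since 4·4 = 16 = 1·15 + 1), so t ≡ 4·5 = 20 ≡ 5 (mod 15).
    Then x = 0 + 4·5 = 20, valid modulo lcm(4, 15) = 60: x ≡ 20 (mod 60).
  Combine with x ≡ 5 (mod 8): gcd(60, 8) = 4, and 5 - 20 = -15 is NOT divisible by 4.
    ⇒ system is inconsistent (no integer solution).

No solution (the system is inconsistent).


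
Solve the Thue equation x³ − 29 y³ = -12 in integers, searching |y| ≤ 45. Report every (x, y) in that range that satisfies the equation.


The equation is x³ - 29y³ = -12. For fixed y, x³ = 29·y³ − 12, so a solution requires the RHS to be a perfect cube.
Strategy: iterate y from -45 to 45, compute RHS = 29·y³ − 12, and check whether it is a (positive or negative) perfect cube.
Check small values of y:
  y = 0: RHS = -12 is not a perfect cube.
  y = 1: RHS = 17 is not a perfect cube.
  y = -1: RHS = -41 is not a perfect cube.
  y = 2: RHS = 220 is not a perfect cube.
  y = -2: RHS = -244 is not a perfect cube.
  y = 3: RHS = 771 is not a perfect cube.
  y = -3: RHS = -795 is not a perfect cube.
Continuing the search up to |y| = 45 finds no solutions either.
No (x, y) in the scanned range satisfies the equation.

No integer solutions with |y| ≤ 45.


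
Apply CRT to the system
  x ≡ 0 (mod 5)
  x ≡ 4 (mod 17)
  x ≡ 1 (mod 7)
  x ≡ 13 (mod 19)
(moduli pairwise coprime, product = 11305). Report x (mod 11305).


Product of moduli M = 5 · 17 · 7 · 19 = 11305.
Merge one congruence at a time:
  Start: x ≡ 0 (mod 5).
  Combine with x ≡ 4 (mod 17); new modulus lcm = 85.
    Write x = 0 + 5·t and substitute into x ≡ 4 (mod 17): 5·t ≡ 4 − 0 = 4 (mod 17).
    The inverse of 5 mod 17 is 7 (since 5·7 = 35 = 2·17 + 1), so t ≡ 7·4 = 28 ≡ 11 (mod 17).
    Then x = 0 + 5·11 = 55, valid modulo lcm(5, 17) = 85: x ≡ 55 (mod 85).
  Combine with x ≡ 1 (mod 7); new modulus lcm = 595.
    Write x = 55 + 85·t and substitute into x ≡ 1 (mod 7): 85·t ≡ 1 − 55 = -54 (mod 7).
    Reduce coefficients mod 7: 1·t ≡ 2 (mod 7).
    So t ≡ 2 (mod 7).
    Then x = 55 + 85·2 = 225, valid modulo lcm(85, 7) = 595: x ≡ 225 (mod 595).
  Combine with x ≡ 13 (mod 19); new modulus lcm = 11305.
    Write x = 225 + 595·t and substitute into x ≡ 13 (mod 19): 595·t ≡ 13 − 225 = -212 (mod 19).
    Reduce coefficients mod 19: 6·t ≡ 16 (mod 19).
    The inverse of 6 mod 19 is 16 (since 6·16 = 96 = 5·19 + 1), so t ≡ 16·16 = 256 ≡ 9 (mod 19).
    Then x = 225 + 595·9 = 5580, valid modulo lcm(595, 19) = 11305: x ≡ 5580 (mod 11305).
Verify against each original: 5580 mod 5 = 0, 5580 mod 17 = 4, 5580 mod 7 = 1, 5580 mod 19 = 13.

x ≡ 5580 (mod 11305).


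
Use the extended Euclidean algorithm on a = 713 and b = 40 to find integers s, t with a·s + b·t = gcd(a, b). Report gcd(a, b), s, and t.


Euclidean algorithm on (713, 40) — divide until remainder is 0:
  713 = 17 · 40 + 33
  40 = 1 · 33 + 7
  33 = 4 · 7 + 5
  7 = 1 · 5 + 2
  5 = 2 · 2 + 1
  2 = 2 · 1 + 0
gcd(713, 40) = 1.
Track Bezout coefficients alongside the remainders: start with r₀ = 713 = a·1 + b·0 (s = 1, t = 0) and r₁ = 40 = a·0 + b·1 (s = 0, t = 1); each new remainder r_{k+1} = r_{k-1} − q_k·r_k inherits s_{k+1} = s_{k-1} − q_k·s_k, t_{k+1} = t_{k-1} − q_k·t_k, so r_k = a·s_k + b·t_k at every step:
  q = 17: r = 33, s = 1 − 17·0 = 1, t = 0 − 17·1 = -17  (check: 713·1 + 40·(-17) = 33)
  q = 1: r = 7, s = 0 − 1·1 = -1, t = 1 − 1·(-17) = 18  (check: 713·(-1) + 40·18 = 7)
  q = 4: r = 5, s = 1 − 4·(-1) = 5, t = -17 − 4·18 = -89  (check: 713·5 + 40·(-89) = 5)
  q = 1: r = 2, s = -1 − 1·5 = -6, t = 18 − 1·(-89) = 107  (check: 713·(-6) + 40·107 = 2)
  q = 2: r = 1, s = 5 − 2·(-6) = 17, t = -89 − 2·107 = -303  (check: 713·17 + 40·(-303) = 1)
The row with r = 1 (the gcd) gives the Bezout coefficients s = 17, t = -303.
Result: 713 · (17) + 40 · (-303) = 1.

gcd(713, 40) = 1; s = 17, t = -303 (check: 713·17 + 40·(-303) = 1).


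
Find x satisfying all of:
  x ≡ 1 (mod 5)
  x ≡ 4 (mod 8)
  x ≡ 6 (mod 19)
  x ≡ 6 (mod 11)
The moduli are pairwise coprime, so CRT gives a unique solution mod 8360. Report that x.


Product of moduli M = 5 · 8 · 19 · 11 = 8360.
Merge one congruence at a time:
  Start: x ≡ 1 (mod 5).
  Combine with x ≡ 4 (mod 8); new modulus lcm = 40.
    Write x = 1 + 5·t and substitute into x ≡ 4 (mod 8): 5·t ≡ 4 − 1 = 3 (mod 8).
    The inverse of 5 mod 8 is 5 (since 5·5 = 25 = 3·8 + 1), so t ≡ 5·3 = 15 ≡ 7 (mod 8).
    Then x = 1 + 5·7 = 36, valid modulo lcm(5, 8) = 40: x ≡ 36 (mod 40).
  Combine with x ≡ 6 (mod 19); new modulus lcm = 760.
    Write x = 36 + 40·t and substitute into x ≡ 6 (mod 19): 40·t ≡ 6 − 36 = -30 (mod 19).
    Reduce coefficients mod 19: 2·t ≡ 8 (mod 19).
    The inverse of 2 mod 19 is 10 (since 2·10 = 20 = 1·19 + 1), so t ≡ 10·8 = 80 ≡ 4 (mod 19).
    Then x = 36 + 40·4 = 196, valid modulo lcm(40, 19) = 760: x ≡ 196 (mod 760).
  Combine with x ≡ 6 (mod 11); new modulus lcm = 8360.
    Write x = 196 + 760·t and substitute into x ≡ 6 (mod 11): 760·t ≡ 6 − 196 = -190 (mod 11).
    Reduce coefficients mod 11: 1·t ≡ 8 (mod 11).
    So t ≡ 8 (mod 11).
    Then x = 196 + 760·8 = 6276, valid modulo lcm(760, 11) = 8360: x ≡ 6276 (mod 8360).
Verify against each original: 6276 mod 5 = 1, 6276 mod 8 = 4, 6276 mod 19 = 6, 6276 mod 11 = 6.

x ≡ 6276 (mod 8360).


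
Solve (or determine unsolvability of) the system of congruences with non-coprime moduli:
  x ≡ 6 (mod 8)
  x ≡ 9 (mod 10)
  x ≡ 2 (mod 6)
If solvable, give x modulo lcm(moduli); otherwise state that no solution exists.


Moduli 8, 10, 6 are not pairwise coprime, so CRT works modulo lcm(m_i) when all pairwise compatibility conditions hold.
Pairwise compatibility: gcd(m_i, m_j) must divide a_i - a_j for every pair.
Merge one congruence at a time:
  Start: x ≡ 6 (mod 8).
  Combine with x ≡ 9 (mod 10): gcd(8, 10) = 2, and 9 - 6 = 3 is NOT divisible by 2.
    ⇒ system is inconsistent (no integer solution).

No solution (the system is inconsistent).


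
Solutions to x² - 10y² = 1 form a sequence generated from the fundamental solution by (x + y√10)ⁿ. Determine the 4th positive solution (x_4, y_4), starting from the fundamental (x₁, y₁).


Step 1: Find the fundamental solution (x₁, y₁) of x² - 10y² = 1.
  Expand √10 as a continued fraction. a₀ = ⌊√10⌋ = 3; iterate m_{k+1} = d_k·a_k − m_k, d_{k+1} = (10 − m_{k+1}²)/d_k, a_{k+1} = ⌊(a₀ + m_{k+1})/d_{k+1}⌋ (starting m₀ = 0, d₀ = 1), with convergents p_k = a_k·p_{k-1} + p_{k-2}, q_k = a_k·q_{k-1} + q_{k-2} (p₋₁ = 1, q₋₁ = 0):
  k = 0: a₀ = 3; p₀/q₀ = 3/1; p₀² − 10·q₀² = 9 − 10 = -1.
  k = 1: m = 3, d = 1, a = ⌊(3 + 3)/1⌋ = 6; p/q = (6·3 + 1)/(6·1 + 0) = 19/6; p² − 10·q² = 361 − 360 = 1.
  The first convergent with p² − 10·q² = 1 gives the fundamental solution (x₁, y₁) = (19, 6).
Step 2: Apply the recurrence (x_{n+1}, y_{n+1}) = (x₁x_n + 10y₁y_n, x₁y_n + y₁x_n) repeatedly.
  From (x_1, y_1) = (19, 6): x_2 = 19·19 + 10·6·6 = 721; y_2 = 19·6 + 6·19 = 228.
  From (x_2, y_2) = (721, 228): x_3 = 19·721 + 10·6·228 = 27379; y_3 = 19·228 + 6·721 = 8658.
  From (x_3, y_3) = (27379, 8658): x_4 = 19·27379 + 10·6·8658 = 1039681; y_4 = 19·8658 + 6·27379 = 328776.
Step 3: Verify x_4² - 10·y_4² = 1080936581761 - 1080936581760 = 1 (should be 1). ✓

(x_1, y_1) = (19, 6); (x_4, y_4) = (1039681, 328776).


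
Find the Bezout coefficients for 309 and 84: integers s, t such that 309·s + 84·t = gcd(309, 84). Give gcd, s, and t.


Euclidean algorithm on (309, 84) — divide until remainder is 0:
  309 = 3 · 84 + 57
  84 = 1 · 57 + 27
  57 = 2 · 27 + 3
  27 = 9 · 3 + 0
gcd(309, 84) = 3.
Track Bezout coefficients alongside the remainders: start with r₀ = 309 = a·1 + b·0 (s = 1, t = 0) and r₁ = 84 = a·0 + b·1 (s = 0, t = 1); each new remainder r_{k+1} = r_{k-1} − q_k·r_k inherits s_{k+1} = s_{k-1} − q_k·s_k, t_{k+1} = t_{k-1} − q_k·t_k, so r_k = a·s_k + b·t_k at every step:
  q = 3: r = 57, s = 1 − 3·0 = 1, t = 0 − 3·1 = -3  (check: 309·1 + 84·(-3) = 57)
  q = 1: r = 27, s = 0 − 1·1 = -1, t = 1 − 1·(-3) = 4  (check: 309·(-1) + 84·4 = 27)
  q = 2: r = 3, s = 1 − 2·(-1) = 3, t = -3 − 2·4 = -11  (check: 309·3 + 84·(-11) = 3)
The row with r = 3 (the gcd) gives the Bezout coefficients s = 3, t = -11.
Result: 309 · (3) + 84 · (-11) = 3.

gcd(309, 84) = 3; s = 3, t = -11 (check: 309·3 + 84·(-11) = 3).


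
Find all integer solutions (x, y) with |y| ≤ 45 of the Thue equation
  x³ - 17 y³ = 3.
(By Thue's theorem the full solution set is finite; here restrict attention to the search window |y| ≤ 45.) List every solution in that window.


The equation is x³ - 17y³ = 3. For fixed y, x³ = 17·y³ + 3, so a solution requires the RHS to be a perfect cube.
Strategy: iterate y from -45 to 45, compute RHS = 17·y³ + 3, and check whether it is a (positive or negative) perfect cube.
Check small values of y:
  y = 0: RHS = 3 is not a perfect cube.
  y = 1: RHS = 20 is not a perfect cube.
  y = -1: RHS = -14 is not a perfect cube.
  y = 2: RHS = 139 is not a perfect cube.
  y = -2: RHS = -133 is not a perfect cube.
  y = 3: RHS = 462 is not a perfect cube.
  y = -3: RHS = -456 is not a perfect cube.
Continuing the search up to |y| = 45 finds no solutions either.
No (x, y) in the scanned range satisfies the equation.

No integer solutions with |y| ≤ 45.


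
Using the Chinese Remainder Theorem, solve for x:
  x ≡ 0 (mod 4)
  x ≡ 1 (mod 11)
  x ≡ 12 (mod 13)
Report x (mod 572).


Moduli 4, 11, 13 are pairwise coprime; by CRT there is a unique solution modulo M = 4 · 11 · 13 = 572.
Solve pairwise, accumulating the modulus:
  Start with x ≡ 0 (mod 4).
  Combine with x ≡ 1 (mod 11): since gcd(4, 11) = 1, we get a unique residue mod 44.
    Write x = 0 + 4·t and substitute into x ≡ 1 (mod 11): 4·t ≡ 1 − 0 = 1 (mod 11).
    The inverse of 4 mod 11 is 3 (since 4·3 = 12 = 1·11 + 1), so t ≡ 3·1 = 3 ≡ 3 (mod 11).
    Then x = 0 + 4·3 = 12, valid modulo lcm(4, 11) = 44: x ≡ 12 (mod 44).
  Combine with x ≡ 12 (mod 13): since gcd(44, 13) = 1, we get a unique residue mod 572.
    Write x = 12 + 44·t and substitute into x ≡ 12 (mod 13): 44·t ≡ 12 − 12 = 0 (mod 13).
    Reduce coefficients mod 13: 5·t ≡ 0 (mod 13).
    The inverse of 5 mod 13 is 8 (since 5·8 = 40 = 3·13 + 1), so t ≡ 8·0 = 0 ≡ 0 (mod 13).
    Then x = 12 + 44·0 = 12, valid modulo lcm(44, 13) = 572: x ≡ 12 (mod 572).
Verify: 12 mod 4 = 0 ✓, 12 mod 11 = 1 ✓, 12 mod 13 = 12 ✓.

x ≡ 12 (mod 572).


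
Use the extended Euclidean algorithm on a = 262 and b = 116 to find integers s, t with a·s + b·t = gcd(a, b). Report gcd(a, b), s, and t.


Euclidean algorithm on (262, 116) — divide until remainder is 0:
  262 = 2 · 116 + 30
  116 = 3 · 30 + 26
  30 = 1 · 26 + 4
  26 = 6 · 4 + 2
  4 = 2 · 2 + 0
gcd(262, 116) = 2.
Track Bezout coefficients alongside the remainders: start with r₀ = 262 = a·1 + b·0 (s = 1, t = 0) and r₁ = 116 = a·0 + b·1 (s = 0, t = 1); each new remainder r_{k+1} = r_{k-1} − q_k·r_k inherits s_{k+1} = s_{k-1} − q_k·s_k, t_{k+1} = t_{k-1} − q_k·t_k, so r_k = a·s_k + b·t_k at every step:
  q = 2: r = 30, s = 1 − 2·0 = 1, t = 0 − 2·1 = -2  (check: 262·1 + 116·(-2) = 30)
  q = 3: r = 26, s = 0 − 3·1 = -3, t = 1 − 3·(-2) = 7  (check: 262·(-3) + 116·7 = 26)
  q = 1: r = 4, s = 1 − 1·(-3) = 4, t = -2 − 1·7 = -9  (check: 262·4 + 116·(-9) = 4)
  q = 6: r = 2, s = -3 − 6·4 = -27, t = 7 − 6·(-9) = 61  (check: 262·(-27) + 116·61 = 2)
The row with r = 2 (the gcd) gives the Bezout coefficients s = -27, t = 61.
Result: 262 · (-27) + 116 · (61) = 2.

gcd(262, 116) = 2; s = -27, t = 61 (check: 262·(-27) + 116·61 = 2).


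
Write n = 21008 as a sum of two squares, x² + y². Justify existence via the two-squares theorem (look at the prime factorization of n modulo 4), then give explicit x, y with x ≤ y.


Step 1: Factor n = 21008 = 2^4 · 13 · 101.
Step 2: Check the mod-4 condition on each prime factor: 2 = 2 (special); 13 ≡ 1 (mod 4), exponent 1; 101 ≡ 1 (mod 4), exponent 1.
All primes ≡ 3 (mod 4) appear to even exponent (or don't appear), so by the two-squares theorem n IS expressible as a sum of two squares.
Step 3: Build a representation. Group n = k² · m with k = 4 and m = 13 · 101 = 1313 (a product of primes ≡ 1 (mod 4)); a representation of m scales to one of n via (k·x)² + (k·y)² = k²(x² + y²). Each prime p ≡ 1 (mod 4) is itself a sum of two squares; find a² by testing p − a² for a perfect square:
  13: 13 − 1² = 12, 13 − 2² = 9 = 3² ⇒ 13 = 2² + 3².
  101: 101 − 1² = 100 = 10² ⇒ 101 = 1² + 10².
  Combine using the Brahmagupta–Fibonacci identity (a² + b²)(c² + d²) = (ac − bd)² + (ad + bc)² = (ac + bd)² + (ad − bc)²:
  13 · 101 = 1313: from (2² + 3²)(1² + 10²), take (2·1 − 3·10, 2·10 + 3·1) = (2 − 30, 20 + 3) = (-28, 23); dropping signs (only squares matter) gives (28, 23); check 28² + 23² = 784 + 529 = 1313 ✓.
  Scale by k = 4: (4·28, 4·23) = (112, 92).
Step 4: Order so x ≤ y and verify: 92² + 112² = 8464 + 12544 = 21008 = n. ✓

n = 21008 = 92² + 112² (one valid representation with x ≤ y).


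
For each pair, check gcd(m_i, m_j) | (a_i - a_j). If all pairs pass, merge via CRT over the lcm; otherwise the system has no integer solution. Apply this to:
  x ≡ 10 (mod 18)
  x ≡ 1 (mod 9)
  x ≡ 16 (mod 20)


Moduli 18, 9, 20 are not pairwise coprime, so CRT works modulo lcm(m_i) when all pairwise compatibility conditions hold.
Pairwise compatibility: gcd(m_i, m_j) must divide a_i - a_j for every pair.
Merge one congruence at a time:
  Start: x ≡ 10 (mod 18).
  Combine with x ≡ 1 (mod 9): gcd(18, 9) = 9; 1 - 10 = -9, which IS divisible by 9, so compatible.
    Write x = 10 + 18·t and substitute into x ≡ 1 (mod 9): 18·t ≡ 1 − 10 = -9 (mod 9).
    Divide the congruence (and modulus) by g = 9: 2·t ≡ -1 (mod 1).
    Modulo 1 every t works; take t = 0.
    Then x = 10 + 18·0 = 10, valid modulo lcm(18, 9) = 18: x ≡ 10 (mod 18).
  Combine with x ≡ 16 (mod 20): gcd(18, 20) = 2; 16 - 10 = 6, which IS divisible by 2, so compatible.
    Write x = 10 + 18·t and substitute into x ≡ 16 (mod 20): 18·t ≡ 16 − 10 = 6 (mod 20).
    Divide the congruence (and modulus) by g = 2: 9·t ≡ 3 (mod 10).
    The inverse of 9 mod 10 is 9 (since 9·9 = 81 = 8·10 + 1), so t ≡ 9·3 = 27 ≡ 7 (mod 10).
    Then x = 10 + 18·7 = 136, valid modulo lcm(18, 20) = 180: x ≡ 136 (mod 180).
Verify: 136 mod 18 = 10, 136 mod 9 = 1, 136 mod 20 = 16.

x ≡ 136 (mod 180).


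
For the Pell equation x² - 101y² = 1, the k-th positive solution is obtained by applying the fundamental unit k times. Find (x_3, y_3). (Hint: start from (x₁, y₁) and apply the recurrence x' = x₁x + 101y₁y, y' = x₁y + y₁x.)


Step 1: Find the fundamental solution (x₁, y₁) of x² - 101y² = 1.
  Expand √101 as a continued fraction. a₀ = ⌊√101⌋ = 10; iterate m_{k+1} = d_k·a_k − m_k, d_{k+1} = (101 − m_{k+1}²)/d_k, a_{k+1} = ⌊(a₀ + m_{k+1})/d_{k+1}⌋ (starting m₀ = 0, d₀ = 1), with convergents p_k = a_k·p_{k-1} + p_{k-2}, q_k = a_k·q_{k-1} + q_{k-2} (p₋₁ = 1, q₋₁ = 0):
  k = 0: a₀ = 10; p₀/q₀ = 10/1; p₀² − 101·q₀² = 100 − 101 = -1.
  k = 1: m = 10, d = 1, a = ⌊(10 + 10)/1⌋ = 20; p/q = (20·10 + 1)/(20·1 + 0) = 201/20; p² − 101·q² = 40401 − 40400 = 1.
  The first convergent with p² − 101·q² = 1 gives the fundamental solution (x₁, y₁) = (201, 20).
Step 2: Apply the recurrence (x_{n+1}, y_{n+1}) = (x₁x_n + 101y₁y_n, x₁y_n + y₁x_n) repeatedly.
  From (x_1, y_1) = (201, 20): x_2 = 201·201 + 101·20·20 = 80801; y_2 = 201·20 + 20·201 = 8040.
  From (x_2, y_2) = (80801, 8040): x_3 = 201·80801 + 101·20·8040 = 32481801; y_3 = 201·8040 + 20·80801 = 3232060.
Step 3: Verify x_3² - 101·y_3² = 1055067396203601 - 1055067396203600 = 1 (should be 1). ✓

(x_1, y_1) = (201, 20); (x_3, y_3) = (32481801, 3232060).


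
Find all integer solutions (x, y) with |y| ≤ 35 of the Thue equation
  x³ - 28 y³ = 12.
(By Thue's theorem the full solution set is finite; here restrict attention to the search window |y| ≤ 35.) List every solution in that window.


The equation is x³ - 28y³ = 12. For fixed y, x³ = 28·y³ + 12, so a solution requires the RHS to be a perfect cube.
Strategy: iterate y from -35 to 35, compute RHS = 28·y³ + 12, and check whether it is a (positive or negative) perfect cube.
Check small values of y:
  y = 0: RHS = 12 is not a perfect cube.
  y = 1: RHS = 40 is not a perfect cube.
  y = -1: RHS = -16 is not a perfect cube.
  y = 2: RHS = 236 is not a perfect cube.
  y = -2: RHS = -212 is not a perfect cube.
  y = 3: RHS = 768 is not a perfect cube.
  y = -3: RHS = -744 is not a perfect cube.
Continuing the search up to |y| = 35 finds no solutions either.
No (x, y) in the scanned range satisfies the equation.

No integer solutions with |y| ≤ 35.


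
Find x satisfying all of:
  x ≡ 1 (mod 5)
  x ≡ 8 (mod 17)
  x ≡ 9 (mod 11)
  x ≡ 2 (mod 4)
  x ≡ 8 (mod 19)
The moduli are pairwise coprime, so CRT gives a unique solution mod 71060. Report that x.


Product of moduli M = 5 · 17 · 11 · 4 · 19 = 71060.
Merge one congruence at a time:
  Start: x ≡ 1 (mod 5).
  Combine with x ≡ 8 (mod 17); new modulus lcm = 85.
    Write x = 1 + 5·t and substitute into x ≡ 8 (mod 17): 5·t ≡ 8 − 1 = 7 (mod 17).
    The inverse of 5 mod 17 is 7 (since 5·7 = 35 = 2·17 + 1), so t ≡ 7·7 = 49 ≡ 15 (mod 17).
    Then x = 1 + 5·15 = 76, valid modulo lcm(5, 17) = 85: x ≡ 76 (mod 85).
  Combine with x ≡ 9 (mod 11); new modulus lcm = 935.
    Write x = 76 + 85·t and substitute into x ≡ 9 (mod 11): 85·t ≡ 9 − 76 = -67 (mod 11).
    Reduce coefficients mod 11: 8·t ≡ 10 (mod 11).
    The inverse of 8 mod 11 is 7 (since 8·7 = 56 = 5·11 + 1), so t ≡ 7·10 = 70 ≡ 4 (mod 11).
    Then x = 76 + 85·4 = 416, valid modulo lcm(85, 11) = 935: x ≡ 416 (mod 935).
  Combine with x ≡ 2 (mod 4); new modulus lcm = 3740.
    Write x = 416 + 935·t and substitute into x ≡ 2 (mod 4): 935·t ≡ 2 − 416 = -414 (mod 4).
    Reduce coefficients mod 4: 3·t ≡ 2 (mod 4).
    The inverse of 3 mod 4 is 3 (since 3·3 = 9 = 2·4 + 1), so t ≡ 3·2 = 6 ≡ 2 (mod 4).
    Then x = 416 + 935·2 = 2286, valid modulo lcm(935, 4) = 3740: x ≡ 2286 (mod 3740).
  Combine with x ≡ 8 (mod 19); new modulus lcm = 71060.
    Write x = 2286 + 3740·t and substitute into x ≡ 8 (mod 19): 3740·t ≡ 8 − 2286 = -2278 (mod 19).
    Reduce coefficients mod 19: 16·t ≡ 2 (mod 19).
    The inverse of 16 mod 19 is 6 (since 16·6 = 96 = 5·19 + 1), so t ≡ 6·2 = 12 ≡ 12 (mod 19).
    Then x = 2286 + 3740·12 = 47166, valid modulo lcm(3740, 19) = 71060: x ≡ 47166 (mod 71060).
Verify against each original: 47166 mod 5 = 1, 47166 mod 17 = 8, 47166 mod 11 = 9, 47166 mod 4 = 2, 47166 mod 19 = 8.

x ≡ 47166 (mod 71060).


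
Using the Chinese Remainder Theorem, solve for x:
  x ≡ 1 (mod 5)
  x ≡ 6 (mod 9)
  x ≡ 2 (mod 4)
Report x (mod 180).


Moduli 5, 9, 4 are pairwise coprime; by CRT there is a unique solution modulo M = 5 · 9 · 4 = 180.
Solve pairwise, accumulating the modulus:
  Start with x ≡ 1 (mod 5).
  Combine with x ≡ 6 (mod 9): since gcd(5, 9) = 1, we get a unique residue mod 45.
    Write x = 1 + 5·t and substitute into x ≡ 6 (mod 9): 5·t ≡ 6 − 1 = 5 (mod 9).
    The inverse of 5 mod 9 is 2 (since 5·2 = 10 = 1·9 + 1), so t ≡ 2·5 = 10 ≡ 1 (mod 9).
    Then x = 1 + 5·1 = 6, valid modulo lcm(5, 9) = 45: x ≡ 6 (mod 45).
  Combine with x ≡ 2 (mod 4): since gcd(45, 4) = 1, we get a unique residue mod 180.
    Write x = 6 + 45·t and substitute into x ≡ 2 (mod 4): 45·t ≡ 2 − 6 = -4 (mod 4).
    Reduce coefficients mod 4: 1·t ≡ 0 (mod 4).
    So t ≡ 0 (mod 4).
    Then x = 6 + 45·0 = 6, valid modulo lcm(45, 4) = 180: x ≡ 6 (mod 180).
Verify: 6 mod 5 = 1 ✓, 6 mod 9 = 6 ✓, 6 mod 4 = 2 ✓.

x ≡ 6 (mod 180).


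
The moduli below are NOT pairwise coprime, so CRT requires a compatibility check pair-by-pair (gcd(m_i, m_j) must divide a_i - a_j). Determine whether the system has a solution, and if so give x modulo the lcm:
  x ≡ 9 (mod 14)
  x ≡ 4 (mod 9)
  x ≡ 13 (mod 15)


Moduli 14, 9, 15 are not pairwise coprime, so CRT works modulo lcm(m_i) when all pairwise compatibility conditions hold.
Pairwise compatibility: gcd(m_i, m_j) must divide a_i - a_j for every pair.
Merge one congruence at a time:
  Start: x ≡ 9 (mod 14).
  Combine with x ≡ 4 (mod 9): gcd(14, 9) = 1; 4 - 9 = -5, which IS divisible by 1, so compatible.
    Write x = 9 + 14·t and substitute into x ≡ 4 (mod 9): 14·t ≡ 4 − 9 = -5 (mod 9).
    Reduce coefficients mod 9: 5·t ≡ 4 (mod 9).
    The inverse of 5 mod 9 is 2 (since 5·2 = 10 = 1·9 + 1), so t ≡ 2·4 = 8 ≡ 8 (mod 9).
    Then x = 9 + 14·8 = 121, valid modulo lcm(14, 9) = 126: x ≡ 121 (mod 126).
  Combine with x ≡ 13 (mod 15): gcd(126, 15) = 3; 13 - 121 = -108, which IS divisible by 3, so compatible.
    Write x = 121 + 126·t and substitute into x ≡ 13 (mod 15): 126·t ≡ 13 − 121 = -108 (mod 15).
    Divide the congruence (and modulus) by g = 3: 42·t ≡ -36 (mod 5).
    Reduce coefficients mod 5: 2·t ≡ 4 (mod 5).
    The inverse of 2 mod 5 is 3 (since 2·3 = 6 = 1·5 + 1), so t ≡ 3·4 = 12 ≡ 2 (mod 5).
    Then x = 121 + 126·2 = 373, valid modulo lcm(126, 15) = 630: x ≡ 373 (mod 630).
Verify: 373 mod 14 = 9, 373 mod 9 = 4, 373 mod 15 = 13.

x ≡ 373 (mod 630).


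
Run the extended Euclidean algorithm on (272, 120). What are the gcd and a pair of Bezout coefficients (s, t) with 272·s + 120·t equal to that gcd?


Euclidean algorithm on (272, 120) — divide until remainder is 0:
  272 = 2 · 120 + 32
  120 = 3 · 32 + 24
  32 = 1 · 24 + 8
  24 = 3 · 8 + 0
gcd(272, 120) = 8.
Track Bezout coefficients alongside the remainders: start with r₀ = 272 = a·1 + b·0 (s = 1, t = 0) and r₁ = 120 = a·0 + b·1 (s = 0, t = 1); each new remainder r_{k+1} = r_{k-1} − q_k·r_k inherits s_{k+1} = s_{k-1} − q_k·s_k, t_{k+1} = t_{k-1} − q_k·t_k, so r_k = a·s_k + b·t_k at every step:
  q = 2: r = 32, s = 1 − 2·0 = 1, t = 0 − 2·1 = -2  (check: 272·1 + 120·(-2) = 32)
  q = 3: r = 24, s = 0 − 3·1 = -3, t = 1 − 3·(-2) = 7  (check: 272·(-3) + 120·7 = 24)
  q = 1: r = 8, s = 1 − 1·(-3) = 4, t = -2 − 1·7 = -9  (check: 272·4 + 120·(-9) = 8)
The row with r = 8 (the gcd) gives the Bezout coefficients s = 4, t = -9.
Result: 272 · (4) + 120 · (-9) = 8.

gcd(272, 120) = 8; s = 4, t = -9 (check: 272·4 + 120·(-9) = 8).


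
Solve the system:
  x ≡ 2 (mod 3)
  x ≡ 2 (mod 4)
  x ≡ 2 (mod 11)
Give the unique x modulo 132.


Moduli 3, 4, 11 are pairwise coprime; by CRT there is a unique solution modulo M = 3 · 4 · 11 = 132.
Solve pairwise, accumulating the modulus:
  Start with x ≡ 2 (mod 3).
  Combine with x ≡ 2 (mod 4): since gcd(3, 4) = 1, we get a unique residue mod 12.
    Write x = 2 + 3·t and substitute into x ≡ 2 (mod 4): 3·t ≡ 2 − 2 = 0 (mod 4).
    The inverse of 3 mod 4 is 3 (since 3·3 = 9 = 2·4 + 1), so t ≡ 3·0 = 0 ≡ 0 (mod 4).
    Then x = 2 + 3·0 = 2, valid modulo lcm(3, 4) = 12: x ≡ 2 (mod 12).
  Combine with x ≡ 2 (mod 11): since gcd(12, 11) = 1, we get a unique residue mod 132.
    Write x = 2 + 12·t and substitute into x ≡ 2 (mod 11): 12·t ≡ 2 − 2 = 0 (mod 11).
    Reduce coefficients mod 11: 1·t ≡ 0 (mod 11).
    So t ≡ 0 (mod 11).
    Then x = 2 + 12·0 = 2, valid modulo lcm(12, 11) = 132: x ≡ 2 (mod 132).
Verify: 2 mod 3 = 2 ✓, 2 mod 4 = 2 ✓, 2 mod 11 = 2 ✓.

x ≡ 2 (mod 132).


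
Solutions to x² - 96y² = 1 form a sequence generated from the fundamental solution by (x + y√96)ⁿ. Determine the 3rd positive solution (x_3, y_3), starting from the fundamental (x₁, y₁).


Step 1: Find the fundamental solution (x₁, y₁) of x² - 96y² = 1.
  Expand √96 as a continued fraction. a₀ = ⌊√96⌋ = 9; iterate m_{k+1} = d_k·a_k − m_k, d_{k+1} = (96 − m_{k+1}²)/d_k, a_{k+1} = ⌊(a₀ + m_{k+1})/d_{k+1}⌋ (starting m₀ = 0, d₀ = 1), with convergents p_k = a_k·p_{k-1} + p_{k-2}, q_k = a_k·q_{k-1} + q_{k-2} (p₋₁ = 1, q₋₁ = 0):
  k = 0: a₀ = 9; p₀/q₀ = 9/1; p₀² − 96·q₀² = 81 − 96 = -15.
  k = 1: m = 9, d = 15, a = ⌊(9 + 9)/15⌋ = 1; p/q = (1·9 + 1)/(1·1 + 0) = 10/1; p² − 96·q² = 100 − 96 = 4.
  k = 2: m = 6, d = 4, a = ⌊(9 + 6)/4⌋ = 3; p/q = (3·10 + 9)/(3·1 + 1) = 39/4; p² − 96·q² = 1521 − 1536 = -15.
  k = 3: m = 6, d = 15, a = ⌊(9 + 6)/15⌋ = 1; p/q = (1·39 + 10)/(1·4 + 1) = 49/5; p² − 96·q² = 2401 − 2400 = 1.
  The first convergent with p² − 96·q² = 1 gives the fundamental solution (x₁, y₁) = (49, 5).
Step 2: Apply the recurrence (x_{n+1}, y_{n+1}) = (x₁x_n + 96y₁y_n, x₁y_n + y₁x_n) repeatedly.
  From (x_1, y_1) = (49, 5): x_2 = 49·49 + 96·5·5 = 4801; y_2 = 49·5 + 5·49 = 490.
  From (x_2, y_2) = (4801, 490): x_3 = 49·4801 + 96·5·490 = 470449; y_3 = 49·490 + 5·4801 = 48015.
Step 3: Verify x_3² - 96·y_3² = 221322261601 - 221322261600 = 1 (should be 1). ✓

(x_1, y_1) = (49, 5); (x_3, y_3) = (470449, 48015).


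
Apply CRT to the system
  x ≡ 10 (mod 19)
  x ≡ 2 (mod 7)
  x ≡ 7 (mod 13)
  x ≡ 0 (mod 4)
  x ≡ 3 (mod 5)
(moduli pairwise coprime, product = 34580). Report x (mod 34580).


Product of moduli M = 19 · 7 · 13 · 4 · 5 = 34580.
Merge one congruence at a time:
  Start: x ≡ 10 (mod 19).
  Combine with x ≡ 2 (mod 7); new modulus lcm = 133.
    Write x = 10 + 19·t and substitute into x ≡ 2 (mod 7): 19·t ≡ 2 − 10 = -8 (mod 7).
    Reduce coefficients mod 7: 5·t ≡ 6 (mod 7).
    The inverse of 5 mod 7 is 3 (since 5·3 = 15 = 2·7 + 1), so t ≡ 3·6 = 18 ≡ 4 (mod 7).
    Then x = 10 + 19·4 = 86, valid modulo lcm(19, 7) = 133: x ≡ 86 (mod 133).
  Combine with x ≡ 7 (mod 13); new modulus lcm = 1729.
    Write x = 86 + 133·t and substitute into x ≡ 7 (mod 13): 133·t ≡ 7 − 86 = -79 (mod 13).
    Reduce coefficients mod 13: 3·t ≡ 12 (mod 13).
    The inverse of 3 mod 13 is 9 (since 3·9 = 27 = 2·13 + 1), so t ≡ 9·12 = 108 ≡ 4 (mod 13).
    Then x = 86 + 133·4 = 618, valid modulo lcm(133, 13) = 1729: x ≡ 618 (mod 1729).
  Combine with x ≡ 0 (mod 4); new modulus lcm = 6916.
    Write x = 618 + 1729·t and substitute into x ≡ 0 (mod 4): 1729·t ≡ 0 − 618 = -618 (mod 4).
    Reduce coefficients mod 4: 1·t ≡ 2 (mod 4).
    So t ≡ 2 (mod 4).
    Then x = 618 + 1729·2 = 4076, valid modulo lcm(1729, 4) = 6916: x ≡ 4076 (mod 6916).
  Combine with x ≡ 3 (mod 5); new modulus lcm = 34580.
    Write x = 4076 + 6916·t and substitute into x ≡ 3 (mod 5): 6916·t ≡ 3 − 4076 = -4073 (mod 5).
    Reduce coefficients mod 5: 1·t ≡ 2 (mod 5).
    So t ≡ 2 (mod 5).
    Then x = 4076 + 6916·2 = 17908, valid modulo lcm(6916, 5) = 34580: x ≡ 17908 (mod 34580).
Verify against each original: 17908 mod 19 = 10, 17908 mod 7 = 2, 17908 mod 13 = 7, 17908 mod 4 = 0, 17908 mod 5 = 3.

x ≡ 17908 (mod 34580).
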